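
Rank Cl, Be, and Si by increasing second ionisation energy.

Si < Be < Cl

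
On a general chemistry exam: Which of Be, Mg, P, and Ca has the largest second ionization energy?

P

Consider each +1 ion: Be⁺ still has 1 valence electron; Mg⁺ still has 1 valence electron; P⁺ still has 4 valence electrons; Ca⁺ still has 1 valence electron.
All are still removing valence electrons, so compare the +1 ions as you would atoms: IE_2 generally rises across a period (higher Z_eff) and falls down a group (larger shell), subject to the usual subshell exceptions.
Valence configurations: Be⁺ [He]2s¹, Mg⁺ [Ne]3s¹, P⁺ [Ne]3s²3p², Ca⁺ [Ar]4s¹.
Tabulated IE_2 (kJ/mol): Be 1757, Mg 1451, P 1907, Ca 1145.
So the second ionization energies run Ca < Mg < Be < P.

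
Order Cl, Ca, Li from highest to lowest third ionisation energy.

Li, Ca, Cl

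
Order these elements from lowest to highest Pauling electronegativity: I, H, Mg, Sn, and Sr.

Sr < Mg < Sn < H < I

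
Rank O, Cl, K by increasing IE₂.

Cl < K < O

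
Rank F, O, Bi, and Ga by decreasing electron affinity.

F > O > Bi > Ga

O is in period 2, group 16; F is in period 2, group 17; Ga is in period 4, group 13; Bi is in period 6, group 15.
EA tends to increase across a period and decrease down a group, though the pattern is less regular than for IE or radius.
These span different periods and groups, so the two trends combine.
Bi > Ga: period and group pull opposite ways; the across-period shift dominates (91 vs 29 kJ/mol).
O > Bi: both effects reinforce here, so O is clearly the higher of the two.
F > O: F lies to the right of O in period 2, so the across-period effect alone puts F higher.
Tabulated electron affinity (kJ/mol): O 141, F 328, Ga 29, Bi 91.
So from highest to lowest: F > O > Bi > Ga.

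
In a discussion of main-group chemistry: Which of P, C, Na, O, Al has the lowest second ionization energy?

Al

The second ionization energy removes an electron from the +1 ion. For each element: P⁺ still has 4 valence electrons; C⁺ still has 3 valence electrons; Na⁺ is the bare [Ne] core; O⁺ still has 5 valence electrons; Al⁺ still has 2 valence electrons.
Breaking into a closed-shell core is much more expensive than removing a leftover valence electron — Na has the largest IE_2 here.
Valence configurations: P⁺ [Ne]3s²3p², C⁺ [He]2s²2p¹, O⁺ [He]2s²2p³, Al⁺ [Ne]3s².
The numbers (kJ/mol): P 1907, C 2353, Na 4562, O 3388, Al 1817.
So the second ionization energies run Al < P < C < O < Na.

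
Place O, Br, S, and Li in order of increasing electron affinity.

Li, O, S, Br

Li is in period 2, group 1; O is in period 2, group 16; S is in period 3, group 16; Br is in period 4, group 17.
Electron affinity generally becomes more exothermic across a period toward the halogens and less exothermic down a group.
These span different periods and groups, so the two trends combine.
O > Li: O lies to the right of Li in period 2, so the across-period effect alone puts O higher.
S > O: this pair runs against the simple trend — see the exception note.
Br > S: period and group pull opposite ways; the across-period shift dominates (325 vs 200 kJ/mol).
Note the exception: S has a higher electron affinity than O, contrary to the simple trend — the compact 2p subshell of O repels the added electron more than S's larger 3p does.
Approximate values (kJ/mol): Li 60, O 141, S 200, Br 325.
So from lowest to highest: Li < O < S < Br.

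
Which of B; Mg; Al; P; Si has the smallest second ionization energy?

After 1 electron has been removed, what remains? B⁺ still has 2 valence electrons; Mg⁺ still has 1 valence electron; Al⁺ still has 2 valence electrons; P⁺ still has 4 valence electrons; Si⁺ still has 3 valence electrons.
All are still removing valence electrons, so compare the +1 ions as you would atoms: IE_2 generally rises across a period (higher Z_eff) and falls down a group (larger shell), subject to the usual subshell exceptions.
Valence configurations: B⁺ [He]2s², Mg⁺ [Ne]3s¹, Al⁺ [Ne]3s², P⁺ [Ne]3s²3p², Si⁺ [Ne]3s²3p¹.
Si⁺ loses a lone 3p electron whereas Al⁺ must break into a filled 3s² pair, so IE_2(Al) > IE_2(Si) even though Si has the higher nuclear charge.
Approximate IE_2 values (kJ/mol): B 2427, Mg 1451, Al 1817, P 1907, Si 1577.
Overall IE_2 order: Mg < Si < Al < P < B.

Mg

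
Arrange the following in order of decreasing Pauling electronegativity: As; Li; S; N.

N > S > As > Li

EN rises left→right (higher Z_eff, smaller atoms) and falls top→bottom (larger, more shielded atoms).
Here both period and group differ, so the two effects have to be weighed against each other.
As > Li: period and group pull opposite ways; the across-period shift dominates (2.18 vs 0.98).
S > As: both effects reinforce here, so S is clearly the higher of the two.
N > S: the two effects oppose for this pair; the down-group effect wins (3.04 vs 2.58).
Tabulated electronegativity (Pauling): Li 0.98, N 3.04, S 2.58, As 2.18.
So from highest to lowest: N > S > As > Li.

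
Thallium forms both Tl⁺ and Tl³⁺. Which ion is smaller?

Both ions have Z = 81 protons, but Tl³⁺ has lost more electrons, so its remaining electrons feel a larger effective nuclear charge per electron and are pulled in more tightly.
Higher positive charge → smaller ion, so Tl⁺ > Tl³⁺.

Tl³⁺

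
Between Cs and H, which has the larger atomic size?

H is in period 1, group 1; Cs is in period 6, group 1.
Moving right in a period, electrons are added to the same shell under a stronger nuclear pull, so atoms get smaller; moving down, a new shell is opened and atoms get larger.
All are in group 1, so atomic radius increases down the group.
So Cs has the larger atomic size (Cs > H).

Cs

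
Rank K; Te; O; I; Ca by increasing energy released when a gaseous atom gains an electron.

Ca, K, O, Te, I

O is in period 2, group 16; K is in period 4, group 1; Ca is in period 4, group 2; Te is in period 5, group 16; I is in period 5, group 17.
Adding an electron releases more energy for atoms nearer the top right (short of the noble gases).
Here both period and group differ, so the two effects have to be weighed against each other.
K > Ca: this pair runs against the simple trend — see the exception note.
O > K: both effects reinforce here, so O is clearly the higher of the two.
Te > O: this pair runs against the simple trend — see the exception note.
I > Te: I lies to the right of Te in period 5, so the across-period effect alone puts I higher.
Note the exception: K has a higher electron affinity than Ca, contrary to the simple trend — adding an electron to Ca (ns²) has to open a new, higher-energy np subshell, which is unfavourable.
Note the exception: Te has a higher electron affinity than O, contrary to the simple trend — O's compact 2p subshell gives strong electron–electron repulsion on the added electron.
Tabulated electron affinity (kJ/mol): O 141, K 48, Ca 2, Te 190, I 295.
So from lowest to highest: Ca < K < O < Te < I.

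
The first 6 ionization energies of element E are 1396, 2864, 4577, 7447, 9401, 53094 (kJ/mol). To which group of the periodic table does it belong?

Group 15

Look for the largest jump between consecutive ionization energies: IE6/IE5 ≈ 5.6, far larger than any earlier ratio.
That jump marks the point where a core electron is being removed. So the atom has 5 valence electrons.
A main-group element with 5 valence electrons is in group 15.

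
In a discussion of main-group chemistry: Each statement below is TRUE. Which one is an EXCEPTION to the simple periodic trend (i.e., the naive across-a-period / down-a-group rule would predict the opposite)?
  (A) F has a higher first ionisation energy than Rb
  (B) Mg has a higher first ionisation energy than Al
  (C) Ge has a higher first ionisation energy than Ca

(B)

The general trend: first ionisation energy increases across a period and decreases down a group.
(A) F (period 2, group 17) vs Rb (period 5, group 1): the stated order agrees with the simple trend.
(B) Mg (period 3, group 2) vs Al (period 3, group 13): the stated order contradicts the simple trend.
(C) Ge (period 4, group 14) vs Ca (period 4, group 2): the stated order agrees with the simple trend.
The exception is (B): Al's single 3p electron is easier to remove than one from Mg's filled 3s².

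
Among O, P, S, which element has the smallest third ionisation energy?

P

IE_3 is the cost of taking one more electron from the +2 cation: O²⁺ still has 4 valence electrons; P²⁺ still has 3 valence electrons; S²⁺ still has 4 valence electrons.
All are still removing valence electrons, so compare the +2 ions as you would atoms: IE_3 generally rises across a period (higher Z_eff) and falls down a group (larger shell), subject to the usual subshell exceptions.
Valence configurations: O²⁺ [He]2s²2p², P²⁺ [Ne]3s²3p¹, S²⁺ [Ne]3s²3p².
The numbers (kJ/mol): O 5300, P 2914, S 3357.
Overall IE_3 order: P < S < O.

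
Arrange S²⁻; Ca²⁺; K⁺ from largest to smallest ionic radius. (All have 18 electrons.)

All of these have 18 electrons, so size is governed by nuclear charge alone: the more protons, the stronger the pull on the same electron cloud, and the smaller the ion.
Nuclear charges: Ca²⁺ (Z=20), K⁺ (Z=19), S²⁻ (Z=16).
Largest to smallest: S²⁻ > K⁺ > Ca²⁺.

S²⁻, K⁺, Ca²⁺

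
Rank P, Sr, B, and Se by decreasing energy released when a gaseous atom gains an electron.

Se > P > B > Sr

B is in period 2, group 13; P is in period 3, group 15; Se is in period 4, group 16; Sr is in period 5, group 2.
Electron affinity generally becomes more exothermic across a period toward the halogens and less exothermic down a group.
These span different periods and groups, so the two trends combine.
B > Sr: relative to Sr, both the across-period and down-group shifts push B's electron affinity up.
P > B: the two effects oppose for this pair; the across-period effect wins (72 vs 27 kJ/mol).
Se > P: the two effects oppose for this pair; the across-period effect wins (195 vs 72 kJ/mol).
Tabulated electron affinity (kJ/mol): B 27, P 72, Se 195, Sr 5.
So from highest to lowest: Se > P > B > Sr.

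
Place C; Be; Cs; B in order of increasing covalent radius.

Be is in period 2, group 2; B is in period 2, group 13; C is in period 2, group 14; Cs is in period 6, group 1.
Atomic radius shrinks across a period as nuclear charge pulls the same shell inward, and grows down a group as new shells are added.
These span different periods and groups, so the two trends combine.
B > C: both are in period 2; the period trend gives B the larger value.
Be > B: both are in period 2; the period trend gives Be the larger value.
Cs > Be: relative to Be, both the across-period and down-group shifts push Cs's atomic radius up.
For reference (pm): Be 102, B 85, C 75, Cs 232.
So from smallest to largest: C < B < Be < Cs.

C, B, Be, Cs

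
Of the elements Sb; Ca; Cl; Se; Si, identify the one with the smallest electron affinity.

Si is in period 3, group 14; Cl is in period 3, group 17; Ca is in period 4, group 2; Se is in period 4, group 16; Sb is in period 5, group 15.
Adding an electron releases more energy for atoms nearer the top right (short of the noble gases).
Here both period and group differ, so the two effects have to be weighed against each other.
Sb > Ca: the two effects oppose for this pair; the across-period effect wins (103 vs 2 kJ/mol).
Si > Sb: period and group pull opposite ways; the down-group shift dominates (134 vs 103 kJ/mol).
Se > Si: the two effects oppose for this pair; the across-period effect wins (195 vs 134 kJ/mol).
Cl > Se: both effects reinforce here, so Cl is clearly the higher of the two.
For reference (kJ/mol): Si 134, Cl 349, Ca 2, Se 195, Sb 103.
The smallest electron affinity among these belongs to Ca.

Ca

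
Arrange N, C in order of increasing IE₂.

C < N

Consider each +1 ion: N⁺ still has 4 valence electrons; C⁺ still has 3 valence electrons.
All are still removing valence electrons, so compare the +1 ions as you would atoms: IE_2 generally rises across a period (higher Z_eff) and falls down a group (larger shell), subject to the usual subshell exceptions.
Valence configurations: N⁺ [He]2s²2p², C⁺ [He]2s²2p¹.
The numbers (kJ/mol): N 2856, C 2353.
So the second ionization energies run C < N.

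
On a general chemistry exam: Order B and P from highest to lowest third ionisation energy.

B > P

After 2 electrons have been removed, what remains? B²⁺ still has 1 valence electron; P²⁺ still has 3 valence electrons.
All are still removing valence electrons, so compare the +2 ions as you would atoms: IE_3 generally rises across a period (higher Z_eff) and falls down a group (larger shell), subject to the usual subshell exceptions.
Valence configurations: B²⁺ [He]2s¹, P²⁺ [Ne]3s²3p¹.
The numbers (kJ/mol): B 3660, P 2914.
Putting it together, IE_3: P < B.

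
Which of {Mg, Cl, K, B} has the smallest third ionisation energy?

Consider each +2 ion: Mg²⁺ is the bare [Ne] core; Cl²⁺ still has 5 valence electrons; K²⁺ is already 1 electron into the core; B²⁺ still has 1 valence electron.
Pulling an electron out of a noble-gas core costs far more than removing a remaining valence electron, so K and Mg sit at the high end of IE_3.
Valence configurations: Cl²⁺ [Ne]3s²3p³, B²⁺ [He]2s¹.
The numbers (kJ/mol): Mg 7733, Cl 3822, K 4420, B 3660.
So the third ionization energies run B < Cl < K < Mg.

B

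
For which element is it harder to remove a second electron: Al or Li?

Li

Consider each +1 ion: Al⁺ still has 2 valence electrons; Li⁺ is the bare [He] core.
Breaking into a closed-shell core is much more expensive than removing a leftover valence electron — Li has the largest IE_2 here.
The numbers (kJ/mol): Al 1817, Li 7298.
Putting it together, IE_2: Al < Li.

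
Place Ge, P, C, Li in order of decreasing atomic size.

Li is in period 2, group 1; C is in period 2, group 14; P is in period 3, group 15; Ge is in period 4, group 14.
Atomic radius shrinks across a period as nuclear charge pulls the same shell inward, and grows down a group as new shells are added.
Neither a single period nor a single group — weigh both effects.
P > C: the two effects oppose for this pair; the down-group effect wins (111 vs 75 pm).
Ge > P: both effects reinforce here, so Ge is clearly the larger of the two.
Li > Ge: the two effects oppose for this pair; the across-period effect wins (133 vs 121 pm).
For reference (pm): Li 133, C 75, P 111, Ge 121.
So from largest to smallest: Li > Ge > P > C.

Li > Ge > P > C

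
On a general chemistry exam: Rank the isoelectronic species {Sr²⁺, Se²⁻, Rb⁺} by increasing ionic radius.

Sr²⁺ < Rb⁺ < Se²⁻

All of these have 36 electrons, so size is governed by nuclear charge alone: the more protons, the stronger the pull on the same electron cloud, and the smaller the ion.
Nuclear charges: Sr²⁺ (Z=38), Rb⁺ (Z=37), Se²⁻ (Z=34).
Smallest to largest: Sr²⁺ < Rb⁺ < Se²⁻.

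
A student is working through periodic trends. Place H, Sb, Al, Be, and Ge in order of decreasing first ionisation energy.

H is in period 1, group 1; Be is in period 2, group 2; Al is in period 3, group 13; Ge is in period 4, group 14; Sb is in period 5, group 15.
First ionization energy rises across a period (greater Z_eff holds electrons more tightly) and falls down a group (valence electrons are farther from the nucleus).
A diagonal step moves right (one effect) and down (the opposite effect) at once.
Ge > Al: the two effects oppose for this pair; the across-period effect wins (762 vs 578 kJ/mol).
Sb > Ge: the two effects oppose for this pair; the across-period effect wins (831 vs 762 kJ/mol).
Be > Sb: period and group pull opposite ways; the down-group shift dominates (900 vs 831 kJ/mol).
H > Be: period and group pull opposite ways; the down-group shift dominates (1312 vs 900 kJ/mol).
Approximate values (kJ/mol): H 1312, Be 900, Al 578, Ge 762, Sb 831.
So from highest to lowest: H > Be > Sb > Ge > Al.

H > Be > Sb > Ge > Al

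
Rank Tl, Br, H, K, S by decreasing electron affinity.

Br > S > H > K > Tl

H is in period 1, group 1; S is in period 3, group 16; K is in period 4, group 1; Br is in period 4, group 17; Tl is in period 6, group 13.
Electron affinity generally becomes more exothermic across a period toward the halogens and less exothermic down a group.
Here both period and group differ, so the two effects have to be weighed against each other.
K > Tl: period and group pull opposite ways; the down-group shift dominates (48 vs 19 kJ/mol).
H > K: H sits above K in group 1, so the down-group effect alone puts H higher.
S > H: period and group pull opposite ways; the across-period shift dominates (200 vs 73 kJ/mol).
Br > S: the two effects oppose for this pair; the across-period effect wins (325 vs 200 kJ/mol).
Tabulated electron affinity (kJ/mol): H 73, S 200, K 48, Br 325, Tl 19.
So from highest to lowest: Br > S > H > K > Tl.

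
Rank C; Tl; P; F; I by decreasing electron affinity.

C is in period 2, group 14; F is in period 2, group 17; P is in period 3, group 15; I is in period 5, group 17; Tl is in period 6, group 13.
Adding an electron releases more energy for atoms nearer the top right (short of the noble gases).
These span different periods and groups, so the two trends combine.
P > Tl: both effects reinforce here, so P is clearly the higher of the two.
C > P: the two effects oppose for this pair; the down-group effect wins (122 vs 72 kJ/mol).
I > C: period and group pull opposite ways; the across-period shift dominates (295 vs 122 kJ/mol).
F > I: they share group 17; the group trend gives F the larger value.
Approximate values (kJ/mol): C 122, F 328, P 72, I 295, Tl 19.
So from highest to lowest: F > I > C > P > Tl.

F, I, C, P, Tl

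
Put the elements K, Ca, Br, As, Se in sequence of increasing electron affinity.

Ca, K, As, Se, Br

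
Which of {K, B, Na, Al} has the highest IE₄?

B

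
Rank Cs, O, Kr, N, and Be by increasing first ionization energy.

Cs < Be < O < Kr < N

Be is in period 2, group 2; N is in period 2, group 15; O is in period 2, group 16; Kr is in period 4, group 18; Cs is in period 6, group 1.
IE₁ increases left→right with effective nuclear charge and decreases top→bottom as the valence shell moves farther out.
Neither a single period nor a single group — weigh both effects.
Be > Cs: relative to Cs, both the across-period and down-group shifts push Be's first ionization energy up.
O > Be: both are in period 2; the period trend gives O the larger value.
Kr > O: period and group pull opposite ways; the across-period shift dominates (1351 vs 1314 kJ/mol).
N > Kr: the two effects oppose for this pair; the down-group effect wins (1402 vs 1351 kJ/mol).
Note the exception: N has a higher first ionization energy than O, contrary to the simple trend — pairing an electron in O's 2p⁴ costs repulsion energy, so O ionizes more easily than half-filled N (2p³).
Tabulated first ionization energy (kJ/mol): Be 900, N 1402, O 1314, Kr 1351, Cs 376.
So from lowest to highest: Cs < Be < O < Kr < N.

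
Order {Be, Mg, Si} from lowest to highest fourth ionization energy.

Si, Mg, Be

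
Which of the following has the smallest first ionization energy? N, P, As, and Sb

N is in period 2, group 15; P is in period 3, group 15; As is in period 4, group 15; Sb is in period 5, group 15.
IE₁ increases left→right with effective nuclear charge and decreases top→bottom as the valence shell moves farther out.
All are in group 15, so first ionization energy increases up the group.
The smallest first ionization energy among these belongs to Sb.

Sb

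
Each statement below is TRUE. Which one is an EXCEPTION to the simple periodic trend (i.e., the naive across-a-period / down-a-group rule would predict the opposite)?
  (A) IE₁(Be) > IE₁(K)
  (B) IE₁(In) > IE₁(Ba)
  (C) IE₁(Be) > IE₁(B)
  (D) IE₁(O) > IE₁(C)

(C)

The general trend: first ionization energy increases across a period and decreases down a group.
(A) Be (period 2, group 2) vs K (period 4, group 1): the stated order agrees with the simple trend.
(B) In (period 5, group 13) vs Ba (period 6, group 2): the stated order agrees with the simple trend.
(C) Be (period 2, group 2) vs B (period 2, group 13): the stated order contradicts the simple trend.
(D) O (period 2, group 16) vs C (period 2, group 14): the stated order agrees with the simple trend.
The exception is (C): removing B's lone 2p electron is easier than breaking Be's filled 2s².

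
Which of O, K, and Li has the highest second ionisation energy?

Li

The second ionization energy removes an electron from the +1 ion. For each element: O⁺ still has 5 valence electrons; K⁺ is the bare [Ar] core; Li⁺ is the bare [He] core.
Usually core removal costs more than valence removal, but here the competition is close: a tightly held n=2 valence electron can cost more to remove than an n=3 core electron, so the actual values have to decide it.
Tabulated IE_2 (kJ/mol): O 3388, K 3052, Li 7298.
Hence IE_2: K < O < Li.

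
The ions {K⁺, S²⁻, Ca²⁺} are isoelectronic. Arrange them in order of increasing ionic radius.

Ca²⁺ < K⁺ < S²⁻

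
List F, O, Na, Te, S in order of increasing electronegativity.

Atoms toward the upper right of the periodic table pull bonding electrons most strongly.
These span different periods and groups, so the two trends combine.
Te > Na: period and group pull opposite ways; the across-period shift dominates (2.10 vs 0.93).
S > Te: they share group 16; the group trend gives S the larger value.
O > S: they share group 16; the group trend gives O the larger value.
F > O: F lies to the right of O in period 2, so the across-period effect alone puts F higher.
For reference (Pauling): O 3.44, F 3.98, Na 0.93, S 2.58, Te 2.10.
So from lowest to highest: Na < Te < S < O < F.

Na, Te, S, O, F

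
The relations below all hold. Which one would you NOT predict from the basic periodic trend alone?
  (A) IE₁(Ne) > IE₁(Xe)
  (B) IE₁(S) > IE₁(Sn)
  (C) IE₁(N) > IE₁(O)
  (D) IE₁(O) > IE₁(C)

The general trend: IE₁ increases across a period and decreases down a group.
(A) Ne (period 2, group 18) vs Xe (period 5, group 18): the stated order agrees with the simple trend.
(B) S (period 3, group 16) vs Sn (period 5, group 14): the stated order agrees with the simple trend.
(C) N (period 2, group 15) vs O (period 2, group 16): the stated order contradicts the simple trend.
(D) O (period 2, group 16) vs C (period 2, group 14): the stated order agrees with the simple trend.
The exception is (C): pairing an electron in O's 2p⁴ costs repulsion energy, so O ionizes more easily than half-filled N (2p³).

(C)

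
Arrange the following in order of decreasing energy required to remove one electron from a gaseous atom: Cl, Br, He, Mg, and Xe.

He > Cl > Xe > Br > Mg

He is in period 1, group 18; Mg is in period 3, group 2; Cl is in period 3, group 17; Br is in period 4, group 17; Xe is in period 5, group 18.
Across a period the outer electron is held more tightly (higher IE₁); down a group it sits in a higher shell, more shielded, and comes off more easily.
Here both period and group differ, so the two effects have to be weighed against each other.
Br > Mg: period and group pull opposite ways; the across-period shift dominates (1140 vs 738 kJ/mol).
Xe > Br: period and group pull opposite ways; the across-period shift dominates (1170 vs 1140 kJ/mol).
Cl > Xe: period and group pull opposite ways; the down-group shift dominates (1251 vs 1170 kJ/mol).
He > Cl: both effects reinforce here, so He is clearly the higher of the two.
Tabulated first ionization energy (kJ/mol): He 2372, Mg 738, Cl 1251, Br 1140, Xe 1170.
So from highest to lowest: He > Cl > Xe > Br > Mg.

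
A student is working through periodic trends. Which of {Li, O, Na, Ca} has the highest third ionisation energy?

Li

IE_3 is the cost of taking one more electron from the +2 cation: Li²⁺ is already 1 electron into the core; O²⁺ still has 4 valence electrons; Na²⁺ is already 1 electron into the core; Ca²⁺ is the bare [Ar] core.
Usually core removal costs more than valence removal, but here the competition is close: a tightly held n=2 valence electron can cost more to remove than an n=3 core electron, so the actual values have to decide it.
Tabulated IE_3 (kJ/mol): Li 11815, O 5300, Na 6910, Ca 4912.
Putting it together, IE_3: Ca < O < Na < Li.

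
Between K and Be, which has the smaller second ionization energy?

Consider each +1 ion: K⁺ is the bare [Ar] core; Be⁺ still has 1 valence electron.
Pulling an electron out of a noble-gas core costs far more than removing a remaining valence electron, so K sits at the high end of IE_2.
Approximate IE_2 values (kJ/mol): K 3052, Be 1757.
Overall IE_2 order: Be < K.

Be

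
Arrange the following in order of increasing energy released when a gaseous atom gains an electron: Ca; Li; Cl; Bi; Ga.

Ca < Ga < Li < Bi < Cl

Li is in period 2, group 1; Cl is in period 3, group 17; Ca is in period 4, group 2; Ga is in period 4, group 13; Bi is in period 6, group 15.
Adding an electron releases more energy for atoms nearer the top right (short of the noble gases).
Here both period and group differ, so the two effects have to be weighed against each other.
Ga > Ca: both are in period 4; the period trend gives Ga the larger value.
Li > Ga: the two effects oppose for this pair; the down-group effect wins (60 vs 29 kJ/mol).
Bi > Li: period and group pull opposite ways; the across-period shift dominates (91 vs 60 kJ/mol).
Cl > Bi: relative to Bi, both the across-period and down-group shifts push Cl's electron affinity up.
Approximate values (kJ/mol): Li 60, Cl 349, Ca 2, Ga 29, Bi 91.
So from lowest to highest: Ca < Ga < Li < Bi < Cl.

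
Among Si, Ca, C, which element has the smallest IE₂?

Ca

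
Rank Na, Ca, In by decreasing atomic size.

Ca > Na > In

Moving right in a period, electrons are added to the same shell under a stronger nuclear pull, so atoms get smaller; moving down, a new shell is opened and atoms get larger.
These sit on a diagonal, where the across-period and down-group effects partly cancel.
Na > In: period and group pull opposite ways; the across-period shift dominates (155 vs 142 pm).
Ca > Na: the two effects oppose for this pair; the down-group effect wins (171 vs 155 pm).
For reference (pm): Na 155, Ca 171, In 142.
So from largest to smallest: Ca > Na > In.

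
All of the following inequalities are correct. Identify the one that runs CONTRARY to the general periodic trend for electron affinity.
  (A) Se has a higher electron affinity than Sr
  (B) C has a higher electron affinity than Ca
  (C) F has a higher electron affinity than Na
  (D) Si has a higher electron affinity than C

(D)

The general trend: electron affinity increases across a period and decreases down a group.
(A) Se (period 4, group 16) vs Sr (period 5, group 2): the stated order agrees with the simple trend.
(B) C (period 2, group 14) vs Ca (period 4, group 2): the stated order agrees with the simple trend.
(C) F (period 2, group 17) vs Na (period 3, group 1): the stated order agrees with the simple trend.
(D) Si (period 3, group 14) vs C (period 2, group 14): the stated order contradicts the simple trend.
The exception is (D): Si's larger, more diffuse 3p orbitals accept an added electron slightly more readily than C's compact 2p.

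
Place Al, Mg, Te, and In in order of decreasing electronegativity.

EN rises left→right (higher Z_eff, smaller atoms) and falls top→bottom (larger, more shielded atoms).
These span different periods and groups, so the two trends combine.
Al > Mg: Al lies to the right of Mg in period 3, so the across-period effect alone puts Al higher.
In > Al: this pair runs against the simple trend — see the exception note.
Te > In: both are in period 5; the period trend gives Te the larger value.
Note the exception: In has a higher electronegativity than Al, contrary to the simple trend — poor shielding by filled d (and f) subshells raises the heavier element's effective nuclear charge more than the simple down-group trend predicts.
Approximate values (Pauling): Mg 1.31, Al 1.61, In 1.78, Te 2.10.
So from highest to lowest: Te > In > Al > Mg.

Te, In, Al, Mg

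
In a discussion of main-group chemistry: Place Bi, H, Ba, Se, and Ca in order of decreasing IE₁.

H > Se > Bi > Ca > Ba

H is in period 1, group 1; Ca is in period 4, group 2; Se is in period 4, group 16; Ba is in period 6, group 2; Bi is in period 6, group 15.
First ionization energy rises across a period (greater Z_eff holds electrons more tightly) and falls down a group (valence electrons are farther from the nucleus).
These span different periods and groups, so the two trends combine.
Ca > Ba: Ca sits above Ba in group 2, so the down-group effect alone puts Ca higher.
Bi > Ca: the two effects oppose for this pair; the across-period effect wins (703 vs 590 kJ/mol).
Se > Bi: both effects reinforce here, so Se is clearly the higher of the two.
H > Se: the two effects oppose for this pair; the down-group effect wins (1312 vs 941 kJ/mol).
Tabulated first ionization energy (kJ/mol): H 1312, Ca 590, Se 941, Ba 503, Bi 703.
So from highest to lowest: H > Se > Bi > Ca > Ba.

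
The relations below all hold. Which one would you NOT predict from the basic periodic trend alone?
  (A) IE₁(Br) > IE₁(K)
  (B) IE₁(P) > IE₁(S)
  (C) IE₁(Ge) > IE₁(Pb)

(B)

The general trend: first ionisation energy increases across a period and decreases down a group.
(A) Br (period 4, group 17) vs K (period 4, group 1): the stated order agrees with the simple trend.
(B) P (period 3, group 15) vs S (period 3, group 16): the stated order contradicts the simple trend.
(C) Ge (period 4, group 14) vs Pb (period 6, group 14): the stated order agrees with the simple trend.
The exception is (B): S (3p⁴) ionizes more easily than half-filled P (3p³) because the paired 3p electron in S is pushed out by e⁻–e⁻ repulsion.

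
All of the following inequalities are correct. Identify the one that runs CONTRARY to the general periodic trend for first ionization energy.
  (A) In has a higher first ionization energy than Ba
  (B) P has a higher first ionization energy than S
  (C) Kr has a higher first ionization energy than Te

The general trend: first ionization energy increases across a period and decreases down a group.
(A) In (period 5, group 13) vs Ba (period 6, group 2): the stated order agrees with the simple trend.
(B) P (period 3, group 15) vs S (period 3, group 16): the stated order contradicts the simple trend.
(C) Kr (period 4, group 18) vs Te (period 5, group 16): the stated order agrees with the simple trend.
The exception is (B): S (3p⁴) ionizes more easily than half-filled P (3p³) because the paired 3p electron in S is pushed out by e⁻–e⁻ repulsion.

(B)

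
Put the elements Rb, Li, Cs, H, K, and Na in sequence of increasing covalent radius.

H < Li < Na < K < Rb < Cs

H is in period 1, group 1; Li is in period 2, group 1; Na is in period 3, group 1; K is in period 4, group 1; Rb is in period 5, group 1; Cs is in period 6, group 1.
Radius decreases left→right (rising Z_eff, same n) and increases top→bottom (higher n).
All are in group 1, so atomic radius increases down the group.
So from smallest to largest: H < Li < Na < K < Rb < Cs.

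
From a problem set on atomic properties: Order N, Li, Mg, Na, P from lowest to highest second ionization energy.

Mg < P < N < Na < Li

After 1 electron has been removed, what remains? N⁺ still has 4 valence electrons; Li⁺ is the bare [He] core; Mg⁺ still has 1 valence electron; Na⁺ is the bare [Ne] core; P⁺ still has 4 valence electrons.
Breaking into a closed-shell core is much more expensive than removing a leftover valence electron — Na and Li have the largest IE_2 here.
Valence configurations: N⁺ [He]2s²2p², Mg⁺ [Ne]3s¹, P⁺ [Ne]3s²3p².
Approximate IE_2 values (kJ/mol): N 2856, Li 7298, Mg 1451, Na 4562, P 1907.
Putting it together, IE_2: Mg < P < N < Na < Li.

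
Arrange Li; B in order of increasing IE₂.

B < Li

After 1 electron has been removed, what remains? Li⁺ is the bare [He] core; B⁺ still has 2 valence electrons.
Core electrons are held far more tightly than valence electrons, so Li tops the IE_2 order.
The numbers (kJ/mol): Li 7298, B 2427.
Overall IE_2 order: B < Li.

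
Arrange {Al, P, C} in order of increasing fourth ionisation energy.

P, C, Al

IE_4 is the cost of taking one more electron from the +3 cation: Al³⁺ is the bare [Ne] core; P³⁺ still has 2 valence electrons; C³⁺ still has 1 valence electron.
Pulling an electron out of a noble-gas core costs far more than removing a remaining valence electron, so Al sits at the high end of IE_4.
Valence configurations: P³⁺ [Ne]3s², C³⁺ [He]2s¹.
The numbers (kJ/mol): Al 11577, P 4964, C 6223.
So the fourth ionization energies run P < C < Al.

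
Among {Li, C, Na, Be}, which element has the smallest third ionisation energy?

C

Consider each +2 ion: Li²⁺ is already 1 electron into the core; C²⁺ still has 2 valence electrons; Na²⁺ is already 1 electron into the core; Be²⁺ is the bare [He] core.
Breaking into a closed-shell core is much more expensive than removing a leftover valence electron — Na, Li and Be have the largest IE_3 here.
Tabulated IE_3 (kJ/mol): Li 11815, C 4620, Na 6910, Be 14849.
Hence IE_3: C < Na < Li < Be.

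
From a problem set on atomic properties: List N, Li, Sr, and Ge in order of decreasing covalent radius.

Li is in period 2, group 1; N is in period 2, group 15; Ge is in period 4, group 14; Sr is in period 5, group 2.
Radius decreases left→right (rising Z_eff, same n) and increases top→bottom (higher n).
These span different periods and groups, so the two trends combine.
Ge > N: both effects reinforce here, so Ge is clearly the larger of the two.
Li > Ge: period and group pull opposite ways; the across-period shift dominates (133 vs 121 pm).
Sr > Li: the two effects oppose for this pair; the down-group effect wins (185 vs 133 pm).
Approximate values (pm): Li 133, N 71, Ge 121, Sr 185.
So from largest to smallest: Sr > Li > Ge > N.

Sr > Li > Ge > N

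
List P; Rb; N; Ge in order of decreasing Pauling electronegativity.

N > P > Ge > Rb

EN rises left→right (higher Z_eff, smaller atoms) and falls top→bottom (larger, more shielded atoms).
These span different periods and groups, so the two trends combine.
Ge > Rb: relative to Rb, both the across-period and down-group shifts push Ge's electronegativity up.
P > Ge: relative to Ge, both the across-period and down-group shifts push P's electronegativity up.
N > P: N sits above P in group 15, so the down-group effect alone puts N higher.
Tabulated electronegativity (Pauling): N 3.04, P 2.19, Ge 2.01, Rb 0.82.
So from highest to lowest: N > P > Ge > Rb.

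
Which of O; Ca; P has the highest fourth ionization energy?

O

IE_4 is the cost of taking one more electron from the +3 cation: O³⁺ still has 3 valence electrons; Ca³⁺ is already 1 electron into the core; P³⁺ still has 2 valence electrons.
Usually core removal costs more than valence removal, but here the competition is close: a tightly held n=2 valence electron can cost more to remove than an n=3 core electron, so the actual values have to decide it.
Valence configurations: O³⁺ [He]2s²2p¹, P³⁺ [Ne]3s².
Approximate IE_4 values (kJ/mol): O 7469, Ca 6491, P 4964.
Hence IE_4: P < Ca < O.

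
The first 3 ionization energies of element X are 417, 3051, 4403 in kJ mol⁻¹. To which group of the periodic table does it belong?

Group 1

Look for the largest jump between consecutive ionization energies: IE2/IE1 ≈ 7.3, far larger than any earlier ratio.
That jump marks the point where a core electron is being removed. So the atom has 1 valence electron.
A main-group element with 1 valence electron is in group 1.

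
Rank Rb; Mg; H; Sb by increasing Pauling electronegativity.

Rb < Mg < Sb < H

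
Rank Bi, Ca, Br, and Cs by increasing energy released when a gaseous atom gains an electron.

Ca is in period 4, group 2; Br is in period 4, group 17; Cs is in period 6, group 1; Bi is in period 6, group 15.
EA tends to increase across a period and decrease down a group, though the pattern is less regular than for IE or radius.
These span different periods and groups, so the two trends combine.
Cs > Ca: this pair runs against the simple trend — see the exception note.
Bi > Cs: Bi lies to the right of Cs in period 6, so the across-period effect alone puts Bi higher.
Br > Bi: both effects reinforce here, so Br is clearly the higher of the two.
Note the exception: Cs has a higher electron affinity than Ca, contrary to the simple trend — adding an electron to Ca (ns²) has to open a new, higher-energy np subshell, which is unfavourable.
Tabulated electron affinity (kJ/mol): Ca 2, Br 325, Cs 46, Bi 91.
So from lowest to highest: Ca < Cs < Bi < Br.

Ca < Cs < Bi < Br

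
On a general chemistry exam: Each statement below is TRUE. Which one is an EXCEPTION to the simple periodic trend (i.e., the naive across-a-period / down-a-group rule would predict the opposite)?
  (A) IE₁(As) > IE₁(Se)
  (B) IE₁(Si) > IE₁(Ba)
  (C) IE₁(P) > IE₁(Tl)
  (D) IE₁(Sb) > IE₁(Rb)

The general trend: first ionization energy increases across a period and decreases down a group.
(A) As (period 4, group 15) vs Se (period 4, group 16): the stated order contradicts the simple trend.
(B) Si (period 3, group 14) vs Ba (period 6, group 2): the stated order agrees with the simple trend.
(C) P (period 3, group 15) vs Tl (period 6, group 13): the stated order agrees with the simple trend.
(D) Sb (period 5, group 15) vs Rb (period 5, group 1): the stated order agrees with the simple trend.
The exception is (A): Se (4p⁴) ionizes more easily than half-filled As (4p³).

(A)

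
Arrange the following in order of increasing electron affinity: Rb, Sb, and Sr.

Sr < Rb < Sb

Adding an electron releases more energy for atoms nearer the top right (short of the noble gases).
All lie in period 5; the across-period trend (electron affinity increases left to right) applies, with the exception below.
Note the exception: Rb has a higher electron affinity than Sr, contrary to the simple trend — adding an electron to Sr (ns²) has to open a new, higher-energy np subshell, which is unfavourable.
For reference (kJ/mol): Rb 47, Sr 5, Sb 103.
So from lowest to highest: Sr < Rb < Sb.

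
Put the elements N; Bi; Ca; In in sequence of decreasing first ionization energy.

N > Bi > Ca > In

N is in period 2, group 15; Ca is in period 4, group 2; In is in period 5, group 13; Bi is in period 6, group 15.
Across a period the outer electron is held more tightly (higher IE₁); down a group it sits in a higher shell, more shielded, and comes off more easily.
Here both period and group differ, so the two effects have to be weighed against each other.
Ca > In: the two effects oppose for this pair; the down-group effect wins (590 vs 558 kJ/mol).
Bi > Ca: the two effects oppose for this pair; the across-period effect wins (703 vs 590 kJ/mol).
N > Bi: N sits above Bi in group 15, so the down-group effect alone puts N higher.
For reference (kJ/mol): N 1402, Ca 590, In 558, Bi 703.
So from highest to lowest: N > Bi > Ca > In.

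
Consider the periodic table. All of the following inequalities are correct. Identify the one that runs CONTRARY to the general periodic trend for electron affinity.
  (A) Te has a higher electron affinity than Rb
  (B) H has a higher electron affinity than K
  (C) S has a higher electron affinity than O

The general trend: electron affinity increases across a period and decreases down a group.
(A) Te (period 5, group 16) vs Rb (period 5, group 1): the stated order agrees with the simple trend.
(B) H (period 1, group 1) vs K (period 4, group 1): the stated order agrees with the simple trend.
(C) S (period 3, group 16) vs O (period 2, group 16): the stated order contradicts the simple trend.
The exception is (C): the compact 2p subshell of O repels the added electron more than S's larger 3p does.

(C)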